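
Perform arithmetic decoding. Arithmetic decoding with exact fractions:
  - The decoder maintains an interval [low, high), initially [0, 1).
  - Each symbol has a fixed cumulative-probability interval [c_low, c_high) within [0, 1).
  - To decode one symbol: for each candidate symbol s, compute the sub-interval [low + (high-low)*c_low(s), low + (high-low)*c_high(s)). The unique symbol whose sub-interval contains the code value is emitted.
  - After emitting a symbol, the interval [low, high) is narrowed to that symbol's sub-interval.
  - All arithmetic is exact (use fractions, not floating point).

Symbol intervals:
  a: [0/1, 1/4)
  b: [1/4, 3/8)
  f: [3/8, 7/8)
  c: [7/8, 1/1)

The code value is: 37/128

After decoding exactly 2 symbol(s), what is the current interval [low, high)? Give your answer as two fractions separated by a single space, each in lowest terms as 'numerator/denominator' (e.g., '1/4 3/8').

Step 1: interval [0/1, 1/1), width = 1/1 - 0/1 = 1/1
  'a': [0/1 + 1/1*0/1, 0/1 + 1/1*1/4) = [0/1, 1/4)
  'b': [0/1 + 1/1*1/4, 0/1 + 1/1*3/8) = [1/4, 3/8) <- contains code 37/128
  'f': [0/1 + 1/1*3/8, 0/1 + 1/1*7/8) = [3/8, 7/8)
  'c': [0/1 + 1/1*7/8, 0/1 + 1/1*1/1) = [7/8, 1/1)
  emit 'b', narrow to [1/4, 3/8)
Step 2: interval [1/4, 3/8), width = 3/8 - 1/4 = 1/8
  'a': [1/4 + 1/8*0/1, 1/4 + 1/8*1/4) = [1/4, 9/32)
  'b': [1/4 + 1/8*1/4, 1/4 + 1/8*3/8) = [9/32, 19/64) <- contains code 37/128
  'f': [1/4 + 1/8*3/8, 1/4 + 1/8*7/8) = [19/64, 23/64)
  'c': [1/4 + 1/8*7/8, 1/4 + 1/8*1/1) = [23/64, 3/8)
  emit 'b', narrow to [9/32, 19/64)

Answer: 9/32 19/64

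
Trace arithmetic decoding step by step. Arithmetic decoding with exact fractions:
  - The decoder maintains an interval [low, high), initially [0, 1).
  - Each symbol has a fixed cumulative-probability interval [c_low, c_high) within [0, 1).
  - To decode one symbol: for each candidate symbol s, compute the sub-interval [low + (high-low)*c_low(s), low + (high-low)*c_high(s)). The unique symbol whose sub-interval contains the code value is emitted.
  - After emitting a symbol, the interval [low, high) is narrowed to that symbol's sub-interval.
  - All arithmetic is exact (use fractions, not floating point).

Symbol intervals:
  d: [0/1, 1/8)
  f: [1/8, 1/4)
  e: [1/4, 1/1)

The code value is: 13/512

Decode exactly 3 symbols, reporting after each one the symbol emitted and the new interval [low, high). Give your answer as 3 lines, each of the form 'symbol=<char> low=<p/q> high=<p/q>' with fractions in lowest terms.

Answer: symbol=d low=0/1 high=1/8
symbol=f low=1/64 high=1/32
symbol=e low=5/256 high=1/32

Derivation:
Step 1: interval [0/1, 1/1), width = 1/1 - 0/1 = 1/1
  'd': [0/1 + 1/1*0/1, 0/1 + 1/1*1/8) = [0/1, 1/8) <- contains code 13/512
  'f': [0/1 + 1/1*1/8, 0/1 + 1/1*1/4) = [1/8, 1/4)
  'e': [0/1 + 1/1*1/4, 0/1 + 1/1*1/1) = [1/4, 1/1)
  emit 'd', narrow to [0/1, 1/8)
Step 2: interval [0/1, 1/8), width = 1/8 - 0/1 = 1/8
  'd': [0/1 + 1/8*0/1, 0/1 + 1/8*1/8) = [0/1, 1/64)
  'f': [0/1 + 1/8*1/8, 0/1 + 1/8*1/4) = [1/64, 1/32) <- contains code 13/512
  'e': [0/1 + 1/8*1/4, 0/1 + 1/8*1/1) = [1/32, 1/8)
  emit 'f', narrow to [1/64, 1/32)
Step 3: interval [1/64, 1/32), width = 1/32 - 1/64 = 1/64
  'd': [1/64 + 1/64*0/1, 1/64 + 1/64*1/8) = [1/64, 9/512)
  'f': [1/64 + 1/64*1/8, 1/64 + 1/64*1/4) = [9/512, 5/256)
  'e': [1/64 + 1/64*1/4, 1/64 + 1/64*1/1) = [5/256, 1/32) <- contains code 13/512
  emit 'e', narrow to [5/256, 1/32)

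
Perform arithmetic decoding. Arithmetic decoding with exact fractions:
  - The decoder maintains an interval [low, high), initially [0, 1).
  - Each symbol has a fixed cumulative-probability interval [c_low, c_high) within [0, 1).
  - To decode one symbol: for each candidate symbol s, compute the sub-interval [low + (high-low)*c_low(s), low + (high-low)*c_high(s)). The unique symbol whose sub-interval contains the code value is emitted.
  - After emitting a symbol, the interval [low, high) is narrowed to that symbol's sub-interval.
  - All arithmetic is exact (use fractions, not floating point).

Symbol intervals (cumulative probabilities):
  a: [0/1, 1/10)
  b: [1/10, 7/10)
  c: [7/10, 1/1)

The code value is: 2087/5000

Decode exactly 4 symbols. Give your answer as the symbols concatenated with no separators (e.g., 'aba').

Step 1: interval [0/1, 1/1), width = 1/1 - 0/1 = 1/1
  'a': [0/1 + 1/1*0/1, 0/1 + 1/1*1/10) = [0/1, 1/10)
  'b': [0/1 + 1/1*1/10, 0/1 + 1/1*7/10) = [1/10, 7/10) <- contains code 2087/5000
  'c': [0/1 + 1/1*7/10, 0/1 + 1/1*1/1) = [7/10, 1/1)
  emit 'b', narrow to [1/10, 7/10)
Step 2: interval [1/10, 7/10), width = 7/10 - 1/10 = 3/5
  'a': [1/10 + 3/5*0/1, 1/10 + 3/5*1/10) = [1/10, 4/25)
  'b': [1/10 + 3/5*1/10, 1/10 + 3/5*7/10) = [4/25, 13/25) <- contains code 2087/5000
  'c': [1/10 + 3/5*7/10, 1/10 + 3/5*1/1) = [13/25, 7/10)
  emit 'b', narrow to [4/25, 13/25)
Step 3: interval [4/25, 13/25), width = 13/25 - 4/25 = 9/25
  'a': [4/25 + 9/25*0/1, 4/25 + 9/25*1/10) = [4/25, 49/250)
  'b': [4/25 + 9/25*1/10, 4/25 + 9/25*7/10) = [49/250, 103/250)
  'c': [4/25 + 9/25*7/10, 4/25 + 9/25*1/1) = [103/250, 13/25) <- contains code 2087/5000
  emit 'c', narrow to [103/250, 13/25)
Step 4: interval [103/250, 13/25), width = 13/25 - 103/250 = 27/250
  'a': [103/250 + 27/250*0/1, 103/250 + 27/250*1/10) = [103/250, 1057/2500) <- contains code 2087/5000
  'b': [103/250 + 27/250*1/10, 103/250 + 27/250*7/10) = [1057/2500, 1219/2500)
  'c': [103/250 + 27/250*7/10, 103/250 + 27/250*1/1) = [1219/2500, 13/25)
  emit 'a', narrow to [103/250, 1057/2500)

Answer: bbca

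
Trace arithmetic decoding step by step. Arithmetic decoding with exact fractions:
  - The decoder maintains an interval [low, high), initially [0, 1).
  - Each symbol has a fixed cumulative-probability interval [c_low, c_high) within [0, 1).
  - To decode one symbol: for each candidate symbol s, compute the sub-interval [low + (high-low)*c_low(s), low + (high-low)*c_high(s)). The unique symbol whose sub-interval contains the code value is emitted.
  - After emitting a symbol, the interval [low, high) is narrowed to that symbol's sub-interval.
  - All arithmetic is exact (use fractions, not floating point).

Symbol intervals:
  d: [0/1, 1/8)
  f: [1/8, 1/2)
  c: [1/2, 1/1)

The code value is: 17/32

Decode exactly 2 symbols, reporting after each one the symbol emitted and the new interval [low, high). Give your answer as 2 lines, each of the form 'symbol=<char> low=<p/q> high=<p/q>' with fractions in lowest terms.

Answer: symbol=c low=1/2 high=1/1
symbol=d low=1/2 high=9/16

Derivation:
Step 1: interval [0/1, 1/1), width = 1/1 - 0/1 = 1/1
  'd': [0/1 + 1/1*0/1, 0/1 + 1/1*1/8) = [0/1, 1/8)
  'f': [0/1 + 1/1*1/8, 0/1 + 1/1*1/2) = [1/8, 1/2)
  'c': [0/1 + 1/1*1/2, 0/1 + 1/1*1/1) = [1/2, 1/1) <- contains code 17/32
  emit 'c', narrow to [1/2, 1/1)
Step 2: interval [1/2, 1/1), width = 1/1 - 1/2 = 1/2
  'd': [1/2 + 1/2*0/1, 1/2 + 1/2*1/8) = [1/2, 9/16) <- contains code 17/32
  'f': [1/2 + 1/2*1/8, 1/2 + 1/2*1/2) = [9/16, 3/4)
  'c': [1/2 + 1/2*1/2, 1/2 + 1/2*1/1) = [3/4, 1/1)
  emit 'd', narrow to [1/2, 9/16)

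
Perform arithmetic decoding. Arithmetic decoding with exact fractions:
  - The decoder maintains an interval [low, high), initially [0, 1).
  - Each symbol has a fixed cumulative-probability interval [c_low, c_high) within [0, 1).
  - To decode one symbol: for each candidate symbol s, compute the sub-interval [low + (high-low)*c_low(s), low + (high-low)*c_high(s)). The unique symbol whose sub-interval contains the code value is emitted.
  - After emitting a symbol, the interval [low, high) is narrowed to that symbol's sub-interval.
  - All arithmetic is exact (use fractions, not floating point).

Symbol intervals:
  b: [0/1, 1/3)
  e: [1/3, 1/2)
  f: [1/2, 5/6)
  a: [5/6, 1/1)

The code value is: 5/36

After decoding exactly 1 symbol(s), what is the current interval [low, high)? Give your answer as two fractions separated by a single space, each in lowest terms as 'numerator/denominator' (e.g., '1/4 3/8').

Answer: 0/1 1/3

Derivation:
Step 1: interval [0/1, 1/1), width = 1/1 - 0/1 = 1/1
  'b': [0/1 + 1/1*0/1, 0/1 + 1/1*1/3) = [0/1, 1/3) <- contains code 5/36
  'e': [0/1 + 1/1*1/3, 0/1 + 1/1*1/2) = [1/3, 1/2)
  'f': [0/1 + 1/1*1/2, 0/1 + 1/1*5/6) = [1/2, 5/6)
  'a': [0/1 + 1/1*5/6, 0/1 + 1/1*1/1) = [5/6, 1/1)
  emit 'b', narrow to [0/1, 1/3)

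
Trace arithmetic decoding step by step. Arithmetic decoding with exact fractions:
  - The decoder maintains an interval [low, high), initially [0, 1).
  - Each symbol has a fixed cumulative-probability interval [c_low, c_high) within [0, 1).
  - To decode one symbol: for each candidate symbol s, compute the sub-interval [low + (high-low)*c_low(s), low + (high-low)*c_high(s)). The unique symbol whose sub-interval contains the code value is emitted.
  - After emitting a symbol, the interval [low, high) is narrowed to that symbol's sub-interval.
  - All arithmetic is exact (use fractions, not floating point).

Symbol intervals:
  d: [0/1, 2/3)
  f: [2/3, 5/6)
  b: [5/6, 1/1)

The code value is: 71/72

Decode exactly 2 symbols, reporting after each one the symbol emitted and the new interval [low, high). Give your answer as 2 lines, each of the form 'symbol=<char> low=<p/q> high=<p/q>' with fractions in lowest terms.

Answer: symbol=b low=5/6 high=1/1
symbol=b low=35/36 high=1/1

Derivation:
Step 1: interval [0/1, 1/1), width = 1/1 - 0/1 = 1/1
  'd': [0/1 + 1/1*0/1, 0/1 + 1/1*2/3) = [0/1, 2/3)
  'f': [0/1 + 1/1*2/3, 0/1 + 1/1*5/6) = [2/3, 5/6)
  'b': [0/1 + 1/1*5/6, 0/1 + 1/1*1/1) = [5/6, 1/1) <- contains code 71/72
  emit 'b', narrow to [5/6, 1/1)
Step 2: interval [5/6, 1/1), width = 1/1 - 5/6 = 1/6
  'd': [5/6 + 1/6*0/1, 5/6 + 1/6*2/3) = [5/6, 17/18)
  'f': [5/6 + 1/6*2/3, 5/6 + 1/6*5/6) = [17/18, 35/36)
  'b': [5/6 + 1/6*5/6, 5/6 + 1/6*1/1) = [35/36, 1/1) <- contains code 71/72
  emit 'b', narrow to [35/36, 1/1)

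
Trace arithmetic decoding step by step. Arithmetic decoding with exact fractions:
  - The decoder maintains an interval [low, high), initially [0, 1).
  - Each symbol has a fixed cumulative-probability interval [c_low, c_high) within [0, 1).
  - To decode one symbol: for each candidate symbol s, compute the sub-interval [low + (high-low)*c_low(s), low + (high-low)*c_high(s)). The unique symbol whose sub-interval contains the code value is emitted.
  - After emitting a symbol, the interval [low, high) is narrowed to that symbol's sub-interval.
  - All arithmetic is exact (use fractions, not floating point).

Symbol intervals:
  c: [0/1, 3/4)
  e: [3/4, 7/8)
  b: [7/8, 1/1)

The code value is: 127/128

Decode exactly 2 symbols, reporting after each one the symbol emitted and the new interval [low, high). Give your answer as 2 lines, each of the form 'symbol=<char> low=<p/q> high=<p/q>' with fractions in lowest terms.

Answer: symbol=b low=7/8 high=1/1
symbol=b low=63/64 high=1/1

Derivation:
Step 1: interval [0/1, 1/1), width = 1/1 - 0/1 = 1/1
  'c': [0/1 + 1/1*0/1, 0/1 + 1/1*3/4) = [0/1, 3/4)
  'e': [0/1 + 1/1*3/4, 0/1 + 1/1*7/8) = [3/4, 7/8)
  'b': [0/1 + 1/1*7/8, 0/1 + 1/1*1/1) = [7/8, 1/1) <- contains code 127/128
  emit 'b', narrow to [7/8, 1/1)
Step 2: interval [7/8, 1/1), width = 1/1 - 7/8 = 1/8
  'c': [7/8 + 1/8*0/1, 7/8 + 1/8*3/4) = [7/8, 31/32)
  'e': [7/8 + 1/8*3/4, 7/8 + 1/8*7/8) = [31/32, 63/64)
  'b': [7/8 + 1/8*7/8, 7/8 + 1/8*1/1) = [63/64, 1/1) <- contains code 127/128
  emit 'b', narrow to [63/64, 1/1)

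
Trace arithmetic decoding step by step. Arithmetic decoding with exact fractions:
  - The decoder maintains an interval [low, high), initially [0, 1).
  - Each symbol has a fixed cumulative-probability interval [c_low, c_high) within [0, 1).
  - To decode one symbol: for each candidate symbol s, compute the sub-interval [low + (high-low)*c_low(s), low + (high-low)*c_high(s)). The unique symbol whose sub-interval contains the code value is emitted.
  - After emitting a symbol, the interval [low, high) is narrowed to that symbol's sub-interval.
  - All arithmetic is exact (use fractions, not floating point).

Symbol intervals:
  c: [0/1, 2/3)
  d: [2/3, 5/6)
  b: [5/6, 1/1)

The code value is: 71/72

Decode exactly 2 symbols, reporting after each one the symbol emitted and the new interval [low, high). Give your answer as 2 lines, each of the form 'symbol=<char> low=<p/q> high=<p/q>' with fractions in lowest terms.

Step 1: interval [0/1, 1/1), width = 1/1 - 0/1 = 1/1
  'c': [0/1 + 1/1*0/1, 0/1 + 1/1*2/3) = [0/1, 2/3)
  'd': [0/1 + 1/1*2/3, 0/1 + 1/1*5/6) = [2/3, 5/6)
  'b': [0/1 + 1/1*5/6, 0/1 + 1/1*1/1) = [5/6, 1/1) <- contains code 71/72
  emit 'b', narrow to [5/6, 1/1)
Step 2: interval [5/6, 1/1), width = 1/1 - 5/6 = 1/6
  'c': [5/6 + 1/6*0/1, 5/6 + 1/6*2/3) = [5/6, 17/18)
  'd': [5/6 + 1/6*2/3, 5/6 + 1/6*5/6) = [17/18, 35/36)
  'b': [5/6 + 1/6*5/6, 5/6 + 1/6*1/1) = [35/36, 1/1) <- contains code 71/72
  emit 'b', narrow to [35/36, 1/1)

Answer: symbol=b low=5/6 high=1/1
symbol=b low=35/36 high=1/1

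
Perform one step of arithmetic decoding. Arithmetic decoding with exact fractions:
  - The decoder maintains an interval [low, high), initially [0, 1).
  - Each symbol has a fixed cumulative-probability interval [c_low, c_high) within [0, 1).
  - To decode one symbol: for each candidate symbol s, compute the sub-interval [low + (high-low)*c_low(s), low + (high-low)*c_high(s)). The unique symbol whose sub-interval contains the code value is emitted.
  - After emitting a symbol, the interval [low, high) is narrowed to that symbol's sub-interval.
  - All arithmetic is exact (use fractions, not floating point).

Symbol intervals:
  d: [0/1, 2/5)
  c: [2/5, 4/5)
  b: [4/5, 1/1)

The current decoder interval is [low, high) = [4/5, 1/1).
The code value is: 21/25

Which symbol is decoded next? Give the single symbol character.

Answer: d

Derivation:
Interval width = high − low = 1/1 − 4/5 = 1/5
Scaled code = (code − low) / width = (21/25 − 4/5) / 1/5 = 1/5
  d: [0/1, 2/5) ← scaled code falls here ✓
  c: [2/5, 4/5) 
  b: [4/5, 1/1) 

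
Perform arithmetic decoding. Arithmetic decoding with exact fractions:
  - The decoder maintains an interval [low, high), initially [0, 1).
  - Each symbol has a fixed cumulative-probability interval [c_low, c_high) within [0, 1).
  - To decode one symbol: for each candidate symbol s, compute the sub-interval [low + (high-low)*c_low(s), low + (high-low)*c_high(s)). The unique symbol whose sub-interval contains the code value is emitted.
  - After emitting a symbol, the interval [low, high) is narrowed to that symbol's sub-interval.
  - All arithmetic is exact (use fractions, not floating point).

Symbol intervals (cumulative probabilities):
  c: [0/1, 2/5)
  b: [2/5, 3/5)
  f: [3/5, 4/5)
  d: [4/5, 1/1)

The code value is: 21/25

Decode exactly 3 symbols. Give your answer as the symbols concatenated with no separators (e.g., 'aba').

Step 1: interval [0/1, 1/1), width = 1/1 - 0/1 = 1/1
  'c': [0/1 + 1/1*0/1, 0/1 + 1/1*2/5) = [0/1, 2/5)
  'b': [0/1 + 1/1*2/5, 0/1 + 1/1*3/5) = [2/5, 3/5)
  'f': [0/1 + 1/1*3/5, 0/1 + 1/1*4/5) = [3/5, 4/5)
  'd': [0/1 + 1/1*4/5, 0/1 + 1/1*1/1) = [4/5, 1/1) <- contains code 21/25
  emit 'd', narrow to [4/5, 1/1)
Step 2: interval [4/5, 1/1), width = 1/1 - 4/5 = 1/5
  'c': [4/5 + 1/5*0/1, 4/5 + 1/5*2/5) = [4/5, 22/25) <- contains code 21/25
  'b': [4/5 + 1/5*2/5, 4/5 + 1/5*3/5) = [22/25, 23/25)
  'f': [4/5 + 1/5*3/5, 4/5 + 1/5*4/5) = [23/25, 24/25)
  'd': [4/5 + 1/5*4/5, 4/5 + 1/5*1/1) = [24/25, 1/1)
  emit 'c', narrow to [4/5, 22/25)
Step 3: interval [4/5, 22/25), width = 22/25 - 4/5 = 2/25
  'c': [4/5 + 2/25*0/1, 4/5 + 2/25*2/5) = [4/5, 104/125)
  'b': [4/5 + 2/25*2/5, 4/5 + 2/25*3/5) = [104/125, 106/125) <- contains code 21/25
  'f': [4/5 + 2/25*3/5, 4/5 + 2/25*4/5) = [106/125, 108/125)
  'd': [4/5 + 2/25*4/5, 4/5 + 2/25*1/1) = [108/125, 22/25)
  emit 'b', narrow to [104/125, 106/125)

Answer: dcb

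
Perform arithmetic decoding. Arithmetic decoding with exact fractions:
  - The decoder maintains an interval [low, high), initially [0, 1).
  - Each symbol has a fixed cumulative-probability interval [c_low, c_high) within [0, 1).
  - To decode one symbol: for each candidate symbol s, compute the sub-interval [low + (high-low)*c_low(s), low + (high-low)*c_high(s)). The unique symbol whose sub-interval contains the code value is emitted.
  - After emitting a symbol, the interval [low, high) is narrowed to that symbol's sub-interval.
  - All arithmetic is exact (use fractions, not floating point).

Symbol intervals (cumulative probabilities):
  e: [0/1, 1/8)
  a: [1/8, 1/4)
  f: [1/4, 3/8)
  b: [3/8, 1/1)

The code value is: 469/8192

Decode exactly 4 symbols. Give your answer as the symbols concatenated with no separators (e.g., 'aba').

Answer: ebae

Derivation:
Step 1: interval [0/1, 1/1), width = 1/1 - 0/1 = 1/1
  'e': [0/1 + 1/1*0/1, 0/1 + 1/1*1/8) = [0/1, 1/8) <- contains code 469/8192
  'a': [0/1 + 1/1*1/8, 0/1 + 1/1*1/4) = [1/8, 1/4)
  'f': [0/1 + 1/1*1/4, 0/1 + 1/1*3/8) = [1/4, 3/8)
  'b': [0/1 + 1/1*3/8, 0/1 + 1/1*1/1) = [3/8, 1/1)
  emit 'e', narrow to [0/1, 1/8)
Step 2: interval [0/1, 1/8), width = 1/8 - 0/1 = 1/8
  'e': [0/1 + 1/8*0/1, 0/1 + 1/8*1/8) = [0/1, 1/64)
  'a': [0/1 + 1/8*1/8, 0/1 + 1/8*1/4) = [1/64, 1/32)
  'f': [0/1 + 1/8*1/4, 0/1 + 1/8*3/8) = [1/32, 3/64)
  'b': [0/1 + 1/8*3/8, 0/1 + 1/8*1/1) = [3/64, 1/8) <- contains code 469/8192
  emit 'b', narrow to [3/64, 1/8)
Step 3: interval [3/64, 1/8), width = 1/8 - 3/64 = 5/64
  'e': [3/64 + 5/64*0/1, 3/64 + 5/64*1/8) = [3/64, 29/512)
  'a': [3/64 + 5/64*1/8, 3/64 + 5/64*1/4) = [29/512, 17/256) <- contains code 469/8192
  'f': [3/64 + 5/64*1/4, 3/64 + 5/64*3/8) = [17/256, 39/512)
  'b': [3/64 + 5/64*3/8, 3/64 + 5/64*1/1) = [39/512, 1/8)
  emit 'a', narrow to [29/512, 17/256)
Step 4: interval [29/512, 17/256), width = 17/256 - 29/512 = 5/512
  'e': [29/512 + 5/512*0/1, 29/512 + 5/512*1/8) = [29/512, 237/4096) <- contains code 469/8192
  'a': [29/512 + 5/512*1/8, 29/512 + 5/512*1/4) = [237/4096, 121/2048)
  'f': [29/512 + 5/512*1/4, 29/512 + 5/512*3/8) = [121/2048, 247/4096)
  'b': [29/512 + 5/512*3/8, 29/512 + 5/512*1/1) = [247/4096, 17/256)
  emit 'e', narrow to [29/512, 237/4096)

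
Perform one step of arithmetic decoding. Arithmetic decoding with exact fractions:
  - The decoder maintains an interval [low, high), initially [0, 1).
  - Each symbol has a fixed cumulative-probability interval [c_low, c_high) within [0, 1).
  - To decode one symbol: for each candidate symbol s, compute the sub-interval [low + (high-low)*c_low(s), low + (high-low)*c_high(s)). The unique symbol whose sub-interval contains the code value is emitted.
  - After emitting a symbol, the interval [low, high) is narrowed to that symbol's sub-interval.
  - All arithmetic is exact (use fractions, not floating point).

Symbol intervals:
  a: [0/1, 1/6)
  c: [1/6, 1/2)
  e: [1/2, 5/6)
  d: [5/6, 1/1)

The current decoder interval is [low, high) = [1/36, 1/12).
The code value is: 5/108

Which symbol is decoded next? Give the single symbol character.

Answer: c

Derivation:
Interval width = high − low = 1/12 − 1/36 = 1/18
Scaled code = (code − low) / width = (5/108 − 1/36) / 1/18 = 1/3
  a: [0/1, 1/6) 
  c: [1/6, 1/2) ← scaled code falls here ✓
  e: [1/2, 5/6) 
  d: [5/6, 1/1) 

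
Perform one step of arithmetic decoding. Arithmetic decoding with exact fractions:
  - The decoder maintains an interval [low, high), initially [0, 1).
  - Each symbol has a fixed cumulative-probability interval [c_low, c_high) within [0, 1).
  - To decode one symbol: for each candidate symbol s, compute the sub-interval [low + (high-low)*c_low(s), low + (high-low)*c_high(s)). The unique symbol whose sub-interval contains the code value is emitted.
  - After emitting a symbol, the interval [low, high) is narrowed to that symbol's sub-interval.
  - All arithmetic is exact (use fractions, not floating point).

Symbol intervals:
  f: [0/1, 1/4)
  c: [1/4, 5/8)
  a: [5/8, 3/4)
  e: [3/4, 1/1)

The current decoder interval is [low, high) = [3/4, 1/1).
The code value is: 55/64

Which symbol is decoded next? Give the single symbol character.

Interval width = high − low = 1/1 − 3/4 = 1/4
Scaled code = (code − low) / width = (55/64 − 3/4) / 1/4 = 7/16
  f: [0/1, 1/4) 
  c: [1/4, 5/8) ← scaled code falls here ✓
  a: [5/8, 3/4) 
  e: [3/4, 1/1) 

Answer: c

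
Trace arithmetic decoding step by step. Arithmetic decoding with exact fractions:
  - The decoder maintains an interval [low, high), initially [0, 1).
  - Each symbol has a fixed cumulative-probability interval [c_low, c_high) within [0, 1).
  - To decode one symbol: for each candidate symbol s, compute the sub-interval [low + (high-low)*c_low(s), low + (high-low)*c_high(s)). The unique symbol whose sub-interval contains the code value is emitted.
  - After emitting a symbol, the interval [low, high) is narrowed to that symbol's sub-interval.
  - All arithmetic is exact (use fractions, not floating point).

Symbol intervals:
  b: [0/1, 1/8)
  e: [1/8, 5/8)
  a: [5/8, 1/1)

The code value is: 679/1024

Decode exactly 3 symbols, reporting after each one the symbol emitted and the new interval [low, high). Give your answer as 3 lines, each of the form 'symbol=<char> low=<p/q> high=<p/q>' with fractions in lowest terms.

Step 1: interval [0/1, 1/1), width = 1/1 - 0/1 = 1/1
  'b': [0/1 + 1/1*0/1, 0/1 + 1/1*1/8) = [0/1, 1/8)
  'e': [0/1 + 1/1*1/8, 0/1 + 1/1*5/8) = [1/8, 5/8)
  'a': [0/1 + 1/1*5/8, 0/1 + 1/1*1/1) = [5/8, 1/1) <- contains code 679/1024
  emit 'a', narrow to [5/8, 1/1)
Step 2: interval [5/8, 1/1), width = 1/1 - 5/8 = 3/8
  'b': [5/8 + 3/8*0/1, 5/8 + 3/8*1/8) = [5/8, 43/64) <- contains code 679/1024
  'e': [5/8 + 3/8*1/8, 5/8 + 3/8*5/8) = [43/64, 55/64)
  'a': [5/8 + 3/8*5/8, 5/8 + 3/8*1/1) = [55/64, 1/1)
  emit 'b', narrow to [5/8, 43/64)
Step 3: interval [5/8, 43/64), width = 43/64 - 5/8 = 3/64
  'b': [5/8 + 3/64*0/1, 5/8 + 3/64*1/8) = [5/8, 323/512)
  'e': [5/8 + 3/64*1/8, 5/8 + 3/64*5/8) = [323/512, 335/512)
  'a': [5/8 + 3/64*5/8, 5/8 + 3/64*1/1) = [335/512, 43/64) <- contains code 679/1024
  emit 'a', narrow to [335/512, 43/64)

Answer: symbol=a low=5/8 high=1/1
symbol=b low=5/8 high=43/64
symbol=a low=335/512 high=43/64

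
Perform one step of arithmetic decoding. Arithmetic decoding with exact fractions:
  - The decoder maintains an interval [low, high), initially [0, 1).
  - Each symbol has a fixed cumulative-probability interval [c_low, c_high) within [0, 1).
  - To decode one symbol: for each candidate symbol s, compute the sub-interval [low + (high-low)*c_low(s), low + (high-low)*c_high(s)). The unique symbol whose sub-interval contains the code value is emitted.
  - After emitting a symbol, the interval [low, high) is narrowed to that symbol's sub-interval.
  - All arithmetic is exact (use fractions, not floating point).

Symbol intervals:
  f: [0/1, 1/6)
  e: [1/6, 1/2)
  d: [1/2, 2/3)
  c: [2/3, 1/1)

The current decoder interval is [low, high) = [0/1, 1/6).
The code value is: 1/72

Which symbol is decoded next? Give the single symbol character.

Answer: f

Derivation:
Interval width = high − low = 1/6 − 0/1 = 1/6
Scaled code = (code − low) / width = (1/72 − 0/1) / 1/6 = 1/12
  f: [0/1, 1/6) ← scaled code falls here ✓
  e: [1/6, 1/2) 
  d: [1/2, 2/3) 
  c: [2/3, 1/1) 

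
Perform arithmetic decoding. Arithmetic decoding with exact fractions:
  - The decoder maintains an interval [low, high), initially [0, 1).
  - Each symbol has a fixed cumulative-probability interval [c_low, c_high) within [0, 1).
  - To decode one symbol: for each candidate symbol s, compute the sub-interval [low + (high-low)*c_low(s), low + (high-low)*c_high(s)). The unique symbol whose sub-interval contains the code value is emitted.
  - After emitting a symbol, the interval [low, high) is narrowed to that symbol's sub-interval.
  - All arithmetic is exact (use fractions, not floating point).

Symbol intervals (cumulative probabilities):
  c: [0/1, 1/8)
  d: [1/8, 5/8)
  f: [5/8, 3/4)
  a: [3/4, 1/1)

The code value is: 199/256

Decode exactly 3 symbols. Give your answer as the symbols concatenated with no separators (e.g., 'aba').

Step 1: interval [0/1, 1/1), width = 1/1 - 0/1 = 1/1
  'c': [0/1 + 1/1*0/1, 0/1 + 1/1*1/8) = [0/1, 1/8)
  'd': [0/1 + 1/1*1/8, 0/1 + 1/1*5/8) = [1/8, 5/8)
  'f': [0/1 + 1/1*5/8, 0/1 + 1/1*3/4) = [5/8, 3/4)
  'a': [0/1 + 1/1*3/4, 0/1 + 1/1*1/1) = [3/4, 1/1) <- contains code 199/256
  emit 'a', narrow to [3/4, 1/1)
Step 2: interval [3/4, 1/1), width = 1/1 - 3/4 = 1/4
  'c': [3/4 + 1/4*0/1, 3/4 + 1/4*1/8) = [3/4, 25/32) <- contains code 199/256
  'd': [3/4 + 1/4*1/8, 3/4 + 1/4*5/8) = [25/32, 29/32)
  'f': [3/4 + 1/4*5/8, 3/4 + 1/4*3/4) = [29/32, 15/16)
  'a': [3/4 + 1/4*3/4, 3/4 + 1/4*1/1) = [15/16, 1/1)
  emit 'c', narrow to [3/4, 25/32)
Step 3: interval [3/4, 25/32), width = 25/32 - 3/4 = 1/32
  'c': [3/4 + 1/32*0/1, 3/4 + 1/32*1/8) = [3/4, 193/256)
  'd': [3/4 + 1/32*1/8, 3/4 + 1/32*5/8) = [193/256, 197/256)
  'f': [3/4 + 1/32*5/8, 3/4 + 1/32*3/4) = [197/256, 99/128)
  'a': [3/4 + 1/32*3/4, 3/4 + 1/32*1/1) = [99/128, 25/32) <- contains code 199/256
  emit 'a', narrow to [99/128, 25/32)

Answer: aca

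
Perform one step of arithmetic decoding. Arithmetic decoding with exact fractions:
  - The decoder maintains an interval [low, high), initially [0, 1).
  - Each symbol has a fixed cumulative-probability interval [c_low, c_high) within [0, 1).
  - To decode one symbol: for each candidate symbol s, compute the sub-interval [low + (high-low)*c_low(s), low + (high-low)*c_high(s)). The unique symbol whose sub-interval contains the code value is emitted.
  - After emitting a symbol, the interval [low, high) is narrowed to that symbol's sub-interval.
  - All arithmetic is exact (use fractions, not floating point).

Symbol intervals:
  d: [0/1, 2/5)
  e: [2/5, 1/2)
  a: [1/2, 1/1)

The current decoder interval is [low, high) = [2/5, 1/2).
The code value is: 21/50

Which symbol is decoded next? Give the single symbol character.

Answer: d

Derivation:
Interval width = high − low = 1/2 − 2/5 = 1/10
Scaled code = (code − low) / width = (21/50 − 2/5) / 1/10 = 1/5
  d: [0/1, 2/5) ← scaled code falls here ✓
  e: [2/5, 1/2) 
  a: [1/2, 1/1) 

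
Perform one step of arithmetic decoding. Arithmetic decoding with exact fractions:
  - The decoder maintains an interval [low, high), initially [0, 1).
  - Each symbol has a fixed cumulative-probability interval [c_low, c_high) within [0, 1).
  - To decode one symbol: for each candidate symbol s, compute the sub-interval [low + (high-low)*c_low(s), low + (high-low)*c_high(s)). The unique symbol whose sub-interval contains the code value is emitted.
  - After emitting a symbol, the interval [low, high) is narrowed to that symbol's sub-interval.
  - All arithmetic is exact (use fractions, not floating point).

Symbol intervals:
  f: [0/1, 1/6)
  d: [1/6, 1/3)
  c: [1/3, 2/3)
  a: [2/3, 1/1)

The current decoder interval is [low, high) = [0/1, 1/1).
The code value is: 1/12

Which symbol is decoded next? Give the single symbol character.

Interval width = high − low = 1/1 − 0/1 = 1/1
Scaled code = (code − low) / width = (1/12 − 0/1) / 1/1 = 1/12
  f: [0/1, 1/6) ← scaled code falls here ✓
  d: [1/6, 1/3) 
  c: [1/3, 2/3) 
  a: [2/3, 1/1) 

Answer: f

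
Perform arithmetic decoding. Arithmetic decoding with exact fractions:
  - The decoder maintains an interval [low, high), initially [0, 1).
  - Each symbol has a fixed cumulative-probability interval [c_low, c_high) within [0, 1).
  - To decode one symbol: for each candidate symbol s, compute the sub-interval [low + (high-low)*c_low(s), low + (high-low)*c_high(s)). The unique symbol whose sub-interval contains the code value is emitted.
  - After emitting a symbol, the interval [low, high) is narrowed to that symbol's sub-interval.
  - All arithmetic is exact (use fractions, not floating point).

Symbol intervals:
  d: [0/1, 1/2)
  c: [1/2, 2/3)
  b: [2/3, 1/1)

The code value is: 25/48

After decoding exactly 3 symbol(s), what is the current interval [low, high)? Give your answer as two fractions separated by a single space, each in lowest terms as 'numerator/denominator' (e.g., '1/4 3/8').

Answer: 1/2 13/24

Derivation:
Step 1: interval [0/1, 1/1), width = 1/1 - 0/1 = 1/1
  'd': [0/1 + 1/1*0/1, 0/1 + 1/1*1/2) = [0/1, 1/2)
  'c': [0/1 + 1/1*1/2, 0/1 + 1/1*2/3) = [1/2, 2/3) <- contains code 25/48
  'b': [0/1 + 1/1*2/3, 0/1 + 1/1*1/1) = [2/3, 1/1)
  emit 'c', narrow to [1/2, 2/3)
Step 2: interval [1/2, 2/3), width = 2/3 - 1/2 = 1/6
  'd': [1/2 + 1/6*0/1, 1/2 + 1/6*1/2) = [1/2, 7/12) <- contains code 25/48
  'c': [1/2 + 1/6*1/2, 1/2 + 1/6*2/3) = [7/12, 11/18)
  'b': [1/2 + 1/6*2/3, 1/2 + 1/6*1/1) = [11/18, 2/3)
  emit 'd', narrow to [1/2, 7/12)
Step 3: interval [1/2, 7/12), width = 7/12 - 1/2 = 1/12
  'd': [1/2 + 1/12*0/1, 1/2 + 1/12*1/2) = [1/2, 13/24) <- contains code 25/48
  'c': [1/2 + 1/12*1/2, 1/2 + 1/12*2/3) = [13/24, 5/9)
  'b': [1/2 + 1/12*2/3, 1/2 + 1/12*1/1) = [5/9, 7/12)
  emit 'd', narrow to [1/2, 13/24)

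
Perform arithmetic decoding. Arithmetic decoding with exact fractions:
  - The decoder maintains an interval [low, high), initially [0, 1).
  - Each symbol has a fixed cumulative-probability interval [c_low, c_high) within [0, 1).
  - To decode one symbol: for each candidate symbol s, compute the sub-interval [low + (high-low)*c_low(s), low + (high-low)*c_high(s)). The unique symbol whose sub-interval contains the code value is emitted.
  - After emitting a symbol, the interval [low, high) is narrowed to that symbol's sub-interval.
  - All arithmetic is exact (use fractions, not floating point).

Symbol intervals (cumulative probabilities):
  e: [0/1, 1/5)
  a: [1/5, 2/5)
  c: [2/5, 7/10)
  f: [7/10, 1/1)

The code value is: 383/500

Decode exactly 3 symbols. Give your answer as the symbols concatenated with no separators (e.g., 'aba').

Step 1: interval [0/1, 1/1), width = 1/1 - 0/1 = 1/1
  'e': [0/1 + 1/1*0/1, 0/1 + 1/1*1/5) = [0/1, 1/5)
  'a': [0/1 + 1/1*1/5, 0/1 + 1/1*2/5) = [1/5, 2/5)
  'c': [0/1 + 1/1*2/5, 0/1 + 1/1*7/10) = [2/5, 7/10)
  'f': [0/1 + 1/1*7/10, 0/1 + 1/1*1/1) = [7/10, 1/1) <- contains code 383/500
  emit 'f', narrow to [7/10, 1/1)
Step 2: interval [7/10, 1/1), width = 1/1 - 7/10 = 3/10
  'e': [7/10 + 3/10*0/1, 7/10 + 3/10*1/5) = [7/10, 19/25)
  'a': [7/10 + 3/10*1/5, 7/10 + 3/10*2/5) = [19/25, 41/50) <- contains code 383/500
  'c': [7/10 + 3/10*2/5, 7/10 + 3/10*7/10) = [41/50, 91/100)
  'f': [7/10 + 3/10*7/10, 7/10 + 3/10*1/1) = [91/100, 1/1)
  emit 'a', narrow to [19/25, 41/50)
Step 3: interval [19/25, 41/50), width = 41/50 - 19/25 = 3/50
  'e': [19/25 + 3/50*0/1, 19/25 + 3/50*1/5) = [19/25, 193/250) <- contains code 383/500
  'a': [19/25 + 3/50*1/5, 19/25 + 3/50*2/5) = [193/250, 98/125)
  'c': [19/25 + 3/50*2/5, 19/25 + 3/50*7/10) = [98/125, 401/500)
  'f': [19/25 + 3/50*7/10, 19/25 + 3/50*1/1) = [401/500, 41/50)
  emit 'e', narrow to [19/25, 193/250)

Answer: fae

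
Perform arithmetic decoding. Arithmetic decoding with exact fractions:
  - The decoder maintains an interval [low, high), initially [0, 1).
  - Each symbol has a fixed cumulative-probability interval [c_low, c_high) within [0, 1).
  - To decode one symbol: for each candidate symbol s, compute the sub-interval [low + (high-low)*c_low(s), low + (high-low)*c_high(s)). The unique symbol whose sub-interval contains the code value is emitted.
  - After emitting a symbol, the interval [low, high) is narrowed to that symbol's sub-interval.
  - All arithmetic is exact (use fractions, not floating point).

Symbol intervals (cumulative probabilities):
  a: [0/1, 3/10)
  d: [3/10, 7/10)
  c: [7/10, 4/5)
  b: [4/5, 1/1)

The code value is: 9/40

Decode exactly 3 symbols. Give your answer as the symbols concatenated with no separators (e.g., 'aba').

Step 1: interval [0/1, 1/1), width = 1/1 - 0/1 = 1/1
  'a': [0/1 + 1/1*0/1, 0/1 + 1/1*3/10) = [0/1, 3/10) <- contains code 9/40
  'd': [0/1 + 1/1*3/10, 0/1 + 1/1*7/10) = [3/10, 7/10)
  'c': [0/1 + 1/1*7/10, 0/1 + 1/1*4/5) = [7/10, 4/5)
  'b': [0/1 + 1/1*4/5, 0/1 + 1/1*1/1) = [4/5, 1/1)
  emit 'a', narrow to [0/1, 3/10)
Step 2: interval [0/1, 3/10), width = 3/10 - 0/1 = 3/10
  'a': [0/1 + 3/10*0/1, 0/1 + 3/10*3/10) = [0/1, 9/100)
  'd': [0/1 + 3/10*3/10, 0/1 + 3/10*7/10) = [9/100, 21/100)
  'c': [0/1 + 3/10*7/10, 0/1 + 3/10*4/5) = [21/100, 6/25) <- contains code 9/40
  'b': [0/1 + 3/10*4/5, 0/1 + 3/10*1/1) = [6/25, 3/10)
  emit 'c', narrow to [21/100, 6/25)
Step 3: interval [21/100, 6/25), width = 6/25 - 21/100 = 3/100
  'a': [21/100 + 3/100*0/1, 21/100 + 3/100*3/10) = [21/100, 219/1000)
  'd': [21/100 + 3/100*3/10, 21/100 + 3/100*7/10) = [219/1000, 231/1000) <- contains code 9/40
  'c': [21/100 + 3/100*7/10, 21/100 + 3/100*4/5) = [231/1000, 117/500)
  'b': [21/100 + 3/100*4/5, 21/100 + 3/100*1/1) = [117/500, 6/25)
  emit 'd', narrow to [219/1000, 231/1000)

Answer: acd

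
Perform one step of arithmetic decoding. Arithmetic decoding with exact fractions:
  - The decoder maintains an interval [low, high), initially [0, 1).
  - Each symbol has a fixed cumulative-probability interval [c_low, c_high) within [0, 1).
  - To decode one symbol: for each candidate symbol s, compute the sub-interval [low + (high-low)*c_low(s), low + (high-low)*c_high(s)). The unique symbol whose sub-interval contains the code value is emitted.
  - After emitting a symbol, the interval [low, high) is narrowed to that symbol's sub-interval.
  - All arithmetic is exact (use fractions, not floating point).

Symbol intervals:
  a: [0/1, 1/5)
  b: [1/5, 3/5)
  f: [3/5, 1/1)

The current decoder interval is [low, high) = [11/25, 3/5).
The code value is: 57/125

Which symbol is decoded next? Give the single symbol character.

Interval width = high − low = 3/5 − 11/25 = 4/25
Scaled code = (code − low) / width = (57/125 − 11/25) / 4/25 = 1/10
  a: [0/1, 1/5) ← scaled code falls here ✓
  b: [1/5, 3/5) 
  f: [3/5, 1/1) 

Answer: a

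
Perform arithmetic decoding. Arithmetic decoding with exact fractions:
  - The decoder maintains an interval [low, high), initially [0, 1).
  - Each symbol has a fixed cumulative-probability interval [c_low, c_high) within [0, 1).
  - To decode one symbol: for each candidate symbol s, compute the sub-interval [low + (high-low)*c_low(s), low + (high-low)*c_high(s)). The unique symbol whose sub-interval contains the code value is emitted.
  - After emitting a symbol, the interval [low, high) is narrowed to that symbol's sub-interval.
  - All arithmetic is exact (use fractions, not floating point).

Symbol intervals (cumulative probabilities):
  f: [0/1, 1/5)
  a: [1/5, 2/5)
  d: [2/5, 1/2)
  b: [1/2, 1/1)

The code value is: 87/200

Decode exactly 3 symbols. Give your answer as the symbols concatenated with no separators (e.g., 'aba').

Step 1: interval [0/1, 1/1), width = 1/1 - 0/1 = 1/1
  'f': [0/1 + 1/1*0/1, 0/1 + 1/1*1/5) = [0/1, 1/5)
  'a': [0/1 + 1/1*1/5, 0/1 + 1/1*2/5) = [1/5, 2/5)
  'd': [0/1 + 1/1*2/5, 0/1 + 1/1*1/2) = [2/5, 1/2) <- contains code 87/200
  'b': [0/1 + 1/1*1/2, 0/1 + 1/1*1/1) = [1/2, 1/1)
  emit 'd', narrow to [2/5, 1/2)
Step 2: interval [2/5, 1/2), width = 1/2 - 2/5 = 1/10
  'f': [2/5 + 1/10*0/1, 2/5 + 1/10*1/5) = [2/5, 21/50)
  'a': [2/5 + 1/10*1/5, 2/5 + 1/10*2/5) = [21/50, 11/25) <- contains code 87/200
  'd': [2/5 + 1/10*2/5, 2/5 + 1/10*1/2) = [11/25, 9/20)
  'b': [2/5 + 1/10*1/2, 2/5 + 1/10*1/1) = [9/20, 1/2)
  emit 'a', narrow to [21/50, 11/25)
Step 3: interval [21/50, 11/25), width = 11/25 - 21/50 = 1/50
  'f': [21/50 + 1/50*0/1, 21/50 + 1/50*1/5) = [21/50, 53/125)
  'a': [21/50 + 1/50*1/5, 21/50 + 1/50*2/5) = [53/125, 107/250)
  'd': [21/50 + 1/50*2/5, 21/50 + 1/50*1/2) = [107/250, 43/100)
  'b': [21/50 + 1/50*1/2, 21/50 + 1/50*1/1) = [43/100, 11/25) <- contains code 87/200
  emit 'b', narrow to [43/100, 11/25)

Answer: dab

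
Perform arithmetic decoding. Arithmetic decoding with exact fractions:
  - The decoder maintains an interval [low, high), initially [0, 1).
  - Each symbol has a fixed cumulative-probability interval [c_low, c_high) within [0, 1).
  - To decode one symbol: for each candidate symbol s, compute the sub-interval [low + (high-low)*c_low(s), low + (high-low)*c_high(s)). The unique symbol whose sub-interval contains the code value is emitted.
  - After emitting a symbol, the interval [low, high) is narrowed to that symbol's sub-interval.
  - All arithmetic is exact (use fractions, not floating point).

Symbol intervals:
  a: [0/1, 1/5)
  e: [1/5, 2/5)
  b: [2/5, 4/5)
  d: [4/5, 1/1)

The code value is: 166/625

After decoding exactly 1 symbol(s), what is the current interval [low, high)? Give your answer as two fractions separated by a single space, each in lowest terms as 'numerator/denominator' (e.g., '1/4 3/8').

Step 1: interval [0/1, 1/1), width = 1/1 - 0/1 = 1/1
  'a': [0/1 + 1/1*0/1, 0/1 + 1/1*1/5) = [0/1, 1/5)
  'e': [0/1 + 1/1*1/5, 0/1 + 1/1*2/5) = [1/5, 2/5) <- contains code 166/625
  'b': [0/1 + 1/1*2/5, 0/1 + 1/1*4/5) = [2/5, 4/5)
  'd': [0/1 + 1/1*4/5, 0/1 + 1/1*1/1) = [4/5, 1/1)
  emit 'e', narrow to [1/5, 2/5)

Answer: 1/5 2/5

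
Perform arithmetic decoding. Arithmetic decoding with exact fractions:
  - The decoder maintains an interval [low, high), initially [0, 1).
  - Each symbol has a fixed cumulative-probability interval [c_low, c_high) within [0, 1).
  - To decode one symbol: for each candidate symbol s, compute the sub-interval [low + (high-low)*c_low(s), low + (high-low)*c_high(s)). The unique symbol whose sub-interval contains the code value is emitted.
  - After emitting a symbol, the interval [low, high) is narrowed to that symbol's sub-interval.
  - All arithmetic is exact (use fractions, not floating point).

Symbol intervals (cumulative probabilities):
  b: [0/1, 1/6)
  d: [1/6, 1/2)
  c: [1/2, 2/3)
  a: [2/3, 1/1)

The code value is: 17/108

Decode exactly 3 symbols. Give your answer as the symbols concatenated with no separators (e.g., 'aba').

Step 1: interval [0/1, 1/1), width = 1/1 - 0/1 = 1/1
  'b': [0/1 + 1/1*0/1, 0/1 + 1/1*1/6) = [0/1, 1/6) <- contains code 17/108
  'd': [0/1 + 1/1*1/6, 0/1 + 1/1*1/2) = [1/6, 1/2)
  'c': [0/1 + 1/1*1/2, 0/1 + 1/1*2/3) = [1/2, 2/3)
  'a': [0/1 + 1/1*2/3, 0/1 + 1/1*1/1) = [2/3, 1/1)
  emit 'b', narrow to [0/1, 1/6)
Step 2: interval [0/1, 1/6), width = 1/6 - 0/1 = 1/6
  'b': [0/1 + 1/6*0/1, 0/1 + 1/6*1/6) = [0/1, 1/36)
  'd': [0/1 + 1/6*1/6, 0/1 + 1/6*1/2) = [1/36, 1/12)
  'c': [0/1 + 1/6*1/2, 0/1 + 1/6*2/3) = [1/12, 1/9)
  'a': [0/1 + 1/6*2/3, 0/1 + 1/6*1/1) = [1/9, 1/6) <- contains code 17/108
  emit 'a', narrow to [1/9, 1/6)
Step 3: interval [1/9, 1/6), width = 1/6 - 1/9 = 1/18
  'b': [1/9 + 1/18*0/1, 1/9 + 1/18*1/6) = [1/9, 13/108)
  'd': [1/9 + 1/18*1/6, 1/9 + 1/18*1/2) = [13/108, 5/36)
  'c': [1/9 + 1/18*1/2, 1/9 + 1/18*2/3) = [5/36, 4/27)
  'a': [1/9 + 1/18*2/3, 1/9 + 1/18*1/1) = [4/27, 1/6) <- contains code 17/108
  emit 'a', narrow to [4/27, 1/6)

Answer: baa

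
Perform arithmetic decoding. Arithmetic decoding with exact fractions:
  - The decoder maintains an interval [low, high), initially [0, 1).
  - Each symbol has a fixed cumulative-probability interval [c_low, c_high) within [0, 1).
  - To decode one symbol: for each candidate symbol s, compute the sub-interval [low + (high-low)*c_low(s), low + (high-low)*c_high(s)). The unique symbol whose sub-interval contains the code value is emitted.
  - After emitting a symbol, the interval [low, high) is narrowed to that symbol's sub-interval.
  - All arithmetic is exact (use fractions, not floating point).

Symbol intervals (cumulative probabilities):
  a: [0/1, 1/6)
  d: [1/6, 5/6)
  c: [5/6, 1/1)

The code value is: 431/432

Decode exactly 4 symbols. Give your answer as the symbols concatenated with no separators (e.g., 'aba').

Step 1: interval [0/1, 1/1), width = 1/1 - 0/1 = 1/1
  'a': [0/1 + 1/1*0/1, 0/1 + 1/1*1/6) = [0/1, 1/6)
  'd': [0/1 + 1/1*1/6, 0/1 + 1/1*5/6) = [1/6, 5/6)
  'c': [0/1 + 1/1*5/6, 0/1 + 1/1*1/1) = [5/6, 1/1) <- contains code 431/432
  emit 'c', narrow to [5/6, 1/1)
Step 2: interval [5/6, 1/1), width = 1/1 - 5/6 = 1/6
  'a': [5/6 + 1/6*0/1, 5/6 + 1/6*1/6) = [5/6, 31/36)
  'd': [5/6 + 1/6*1/6, 5/6 + 1/6*5/6) = [31/36, 35/36)
  'c': [5/6 + 1/6*5/6, 5/6 + 1/6*1/1) = [35/36, 1/1) <- contains code 431/432
  emit 'c', narrow to [35/36, 1/1)
Step 3: interval [35/36, 1/1), width = 1/1 - 35/36 = 1/36
  'a': [35/36 + 1/36*0/1, 35/36 + 1/36*1/6) = [35/36, 211/216)
  'd': [35/36 + 1/36*1/6, 35/36 + 1/36*5/6) = [211/216, 215/216)
  'c': [35/36 + 1/36*5/6, 35/36 + 1/36*1/1) = [215/216, 1/1) <- contains code 431/432
  emit 'c', narrow to [215/216, 1/1)
Step 4: interval [215/216, 1/1), width = 1/1 - 215/216 = 1/216
  'a': [215/216 + 1/216*0/1, 215/216 + 1/216*1/6) = [215/216, 1291/1296)
  'd': [215/216 + 1/216*1/6, 215/216 + 1/216*5/6) = [1291/1296, 1295/1296) <- contains code 431/432
  'c': [215/216 + 1/216*5/6, 215/216 + 1/216*1/1) = [1295/1296, 1/1)
  emit 'd', narrow to [1291/1296, 1295/1296)

Answer: cccd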